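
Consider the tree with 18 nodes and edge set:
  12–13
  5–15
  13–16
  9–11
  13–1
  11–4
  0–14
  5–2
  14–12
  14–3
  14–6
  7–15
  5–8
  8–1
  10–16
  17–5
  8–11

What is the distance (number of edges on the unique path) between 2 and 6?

The path is 2 – 5 – 8 – 1 – 13 – 12 – 14 – 6, which has 7 edges.

7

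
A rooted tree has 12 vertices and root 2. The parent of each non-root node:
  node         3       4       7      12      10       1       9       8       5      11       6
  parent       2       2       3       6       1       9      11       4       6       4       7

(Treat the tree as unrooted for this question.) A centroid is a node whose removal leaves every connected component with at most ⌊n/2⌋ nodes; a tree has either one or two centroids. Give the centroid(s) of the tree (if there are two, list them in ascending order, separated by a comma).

Removing 4 splits the tree into components of sizes 6, 4, 1; the largest is 6 ≤ ⌊12/2⌋ = 6.
2 is adjacent to 4 and is also a centroid (the largest component after removing it is likewise 6).

2, 4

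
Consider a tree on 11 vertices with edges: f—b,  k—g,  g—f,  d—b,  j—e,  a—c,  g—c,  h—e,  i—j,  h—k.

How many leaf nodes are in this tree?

3

The leaves are a, d, i.
That is 3 leaves.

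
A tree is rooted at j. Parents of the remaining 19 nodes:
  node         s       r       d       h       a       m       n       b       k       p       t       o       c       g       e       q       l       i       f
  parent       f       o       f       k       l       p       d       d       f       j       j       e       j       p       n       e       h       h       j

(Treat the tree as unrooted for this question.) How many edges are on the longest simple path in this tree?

A longest path is r – o – e – n – d – f – k – h – l – a, with 9 edges.

9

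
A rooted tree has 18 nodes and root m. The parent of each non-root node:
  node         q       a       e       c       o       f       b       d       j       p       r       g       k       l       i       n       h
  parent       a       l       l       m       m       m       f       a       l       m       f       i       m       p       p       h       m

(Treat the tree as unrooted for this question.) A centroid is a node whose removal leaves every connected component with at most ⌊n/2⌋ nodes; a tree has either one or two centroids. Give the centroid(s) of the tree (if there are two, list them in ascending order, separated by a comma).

m, p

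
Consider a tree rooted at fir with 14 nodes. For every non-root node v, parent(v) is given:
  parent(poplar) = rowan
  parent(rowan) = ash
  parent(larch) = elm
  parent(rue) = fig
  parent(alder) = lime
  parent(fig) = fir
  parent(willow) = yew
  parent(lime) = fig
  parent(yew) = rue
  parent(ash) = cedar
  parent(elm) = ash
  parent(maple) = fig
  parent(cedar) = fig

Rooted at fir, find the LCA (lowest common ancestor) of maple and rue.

fig

Ancestors of maple (toward the root): maple, fig, fir.
Ancestors of rue: rue, fig, fir.
The deepest node appearing in both lists is fig.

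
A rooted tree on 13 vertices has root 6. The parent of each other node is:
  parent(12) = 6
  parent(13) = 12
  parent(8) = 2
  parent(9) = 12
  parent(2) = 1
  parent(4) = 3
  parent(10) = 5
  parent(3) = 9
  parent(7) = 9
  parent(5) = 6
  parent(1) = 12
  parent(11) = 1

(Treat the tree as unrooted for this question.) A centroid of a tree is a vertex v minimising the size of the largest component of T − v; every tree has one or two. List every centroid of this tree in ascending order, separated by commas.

12

Removing 12 splits the tree into components of sizes 4, 4, 3, 1; the largest is 4 ≤ ⌊13/2⌋ = 6.
No neighbour of 12 does as well, so 12 is the unique centroid.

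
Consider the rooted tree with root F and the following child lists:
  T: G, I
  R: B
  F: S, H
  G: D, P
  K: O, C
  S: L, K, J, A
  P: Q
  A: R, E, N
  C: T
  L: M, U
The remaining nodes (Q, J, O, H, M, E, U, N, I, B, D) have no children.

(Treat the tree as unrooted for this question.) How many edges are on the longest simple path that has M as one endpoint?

8

The node farthest from M is Q, via M–L–S–K–C–T–G–P–Q — 8 edges.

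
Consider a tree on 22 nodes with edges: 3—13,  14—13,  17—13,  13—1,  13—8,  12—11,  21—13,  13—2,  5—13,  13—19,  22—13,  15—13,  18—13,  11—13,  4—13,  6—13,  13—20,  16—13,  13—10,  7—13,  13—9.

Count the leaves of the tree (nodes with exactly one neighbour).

Exactly 20 nodes have a single neighbour: 1, 2, 3, 4, 5, 6, 7, 8, 9, 10, 12, 14, 15, 16, 17, 18, 19, 20, 21, 22.

20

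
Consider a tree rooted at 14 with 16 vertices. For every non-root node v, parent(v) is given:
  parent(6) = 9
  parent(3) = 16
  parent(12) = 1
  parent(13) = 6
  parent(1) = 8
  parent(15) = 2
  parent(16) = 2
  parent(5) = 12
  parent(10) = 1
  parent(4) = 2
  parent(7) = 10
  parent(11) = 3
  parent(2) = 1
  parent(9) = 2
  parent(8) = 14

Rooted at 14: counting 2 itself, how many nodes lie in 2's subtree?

Descendants of 2 (including itself): 2, 16, 9, 15, 4, 3, 6, 11, 13. That's 9.

9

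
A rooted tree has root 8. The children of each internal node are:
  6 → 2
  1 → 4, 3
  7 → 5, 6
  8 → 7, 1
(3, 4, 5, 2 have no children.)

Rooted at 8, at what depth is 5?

2

Climbing from 5 to the root: 5 – 7 – 8. That's 2 steps.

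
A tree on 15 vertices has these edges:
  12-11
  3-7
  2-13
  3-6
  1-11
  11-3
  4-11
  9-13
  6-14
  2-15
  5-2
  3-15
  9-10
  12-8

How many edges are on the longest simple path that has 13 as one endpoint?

6

A farthest node from 13 is 8.
The path 13–2–15–3–11–12–8 has 6 edges.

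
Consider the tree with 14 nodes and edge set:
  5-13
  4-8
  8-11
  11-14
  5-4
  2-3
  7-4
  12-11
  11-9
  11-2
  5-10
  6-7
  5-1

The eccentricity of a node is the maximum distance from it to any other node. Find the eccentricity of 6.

6

A farthest node from 6 is 3.
The path 6-7-4-8-11-2-3 has 6 edges.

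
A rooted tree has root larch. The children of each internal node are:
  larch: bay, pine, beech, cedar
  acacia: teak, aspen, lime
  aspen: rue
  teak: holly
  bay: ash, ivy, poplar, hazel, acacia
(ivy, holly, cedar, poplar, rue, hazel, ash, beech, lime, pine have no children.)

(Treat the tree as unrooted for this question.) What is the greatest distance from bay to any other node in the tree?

3

A farthest node from bay is holly (rue also at distance 3).
The path bay – acacia – teak – holly has 3 edges.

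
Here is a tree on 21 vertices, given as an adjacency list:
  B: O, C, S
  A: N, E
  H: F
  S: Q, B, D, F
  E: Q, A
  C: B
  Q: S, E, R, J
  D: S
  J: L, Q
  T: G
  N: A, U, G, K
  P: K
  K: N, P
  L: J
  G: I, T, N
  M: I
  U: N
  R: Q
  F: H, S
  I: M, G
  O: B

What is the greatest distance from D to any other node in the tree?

8

A farthest node from D is M.
The path D – S – Q – E – A – N – G – I – M has 8 edges.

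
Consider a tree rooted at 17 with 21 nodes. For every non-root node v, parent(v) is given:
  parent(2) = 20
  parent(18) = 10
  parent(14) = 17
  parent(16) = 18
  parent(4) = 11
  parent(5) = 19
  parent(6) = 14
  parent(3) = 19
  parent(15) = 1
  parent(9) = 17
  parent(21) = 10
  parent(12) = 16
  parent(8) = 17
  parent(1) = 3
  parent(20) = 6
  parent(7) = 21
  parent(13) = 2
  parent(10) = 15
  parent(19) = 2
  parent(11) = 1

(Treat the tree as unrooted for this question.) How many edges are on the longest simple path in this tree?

13

BFS from 9 reaches 12 last, at distance 13; BFS from 12 confirms no node is farther.
Path: 9–17–14–6–20–2–19–3–1–15–10–18–16–12.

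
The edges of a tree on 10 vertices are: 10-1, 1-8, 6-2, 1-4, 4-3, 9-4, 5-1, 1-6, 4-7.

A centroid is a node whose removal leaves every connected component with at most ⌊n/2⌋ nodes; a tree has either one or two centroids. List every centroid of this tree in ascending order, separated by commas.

If 1 is removed the pieces have sizes 4, 2, 1, 1, 1, all ≤ ⌊10/2⌋ = 5.
Every other node leaves some component of size > 5, so the centroid is unique.

1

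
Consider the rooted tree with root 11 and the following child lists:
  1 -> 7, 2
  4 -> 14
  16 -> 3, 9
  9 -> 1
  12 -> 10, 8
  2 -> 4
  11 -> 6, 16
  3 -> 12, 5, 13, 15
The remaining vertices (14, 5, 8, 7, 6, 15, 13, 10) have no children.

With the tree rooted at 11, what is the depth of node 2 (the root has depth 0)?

4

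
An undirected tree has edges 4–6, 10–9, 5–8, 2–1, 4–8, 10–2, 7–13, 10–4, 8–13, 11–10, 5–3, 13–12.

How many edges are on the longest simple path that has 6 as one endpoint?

4

Distances from 6 peak at 4, attained at 7 (3, 1, 12 also at distance 4).
6 – 4 – 8 – 13 – 7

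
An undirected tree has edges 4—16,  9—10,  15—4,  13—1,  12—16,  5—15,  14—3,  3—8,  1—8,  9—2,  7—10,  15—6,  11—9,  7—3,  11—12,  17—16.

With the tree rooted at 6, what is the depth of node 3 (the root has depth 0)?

9

Path from 6 to 3: 6 → 15 → 4 → 16 → 12 → 11 → 9 → 10 → 7 → 3, which has 9 edges.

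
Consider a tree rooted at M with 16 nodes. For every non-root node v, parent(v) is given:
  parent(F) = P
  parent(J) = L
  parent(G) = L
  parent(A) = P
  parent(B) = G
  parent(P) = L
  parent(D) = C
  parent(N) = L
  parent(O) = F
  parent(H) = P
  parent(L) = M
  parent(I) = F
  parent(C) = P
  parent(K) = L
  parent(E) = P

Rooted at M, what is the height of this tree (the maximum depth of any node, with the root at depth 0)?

4

D sits deepest: M-L-P-C-D — 4 edges from the root.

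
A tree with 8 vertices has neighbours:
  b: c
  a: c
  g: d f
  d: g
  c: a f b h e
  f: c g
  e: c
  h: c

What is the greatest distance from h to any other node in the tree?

4

Distances from h peak at 4, attained at d.
h – c – f – g – d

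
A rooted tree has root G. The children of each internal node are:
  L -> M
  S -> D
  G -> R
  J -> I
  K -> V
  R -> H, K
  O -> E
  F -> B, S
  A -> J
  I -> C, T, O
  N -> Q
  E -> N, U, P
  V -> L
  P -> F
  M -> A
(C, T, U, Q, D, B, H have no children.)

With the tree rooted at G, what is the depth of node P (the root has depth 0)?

G–R–K–V–L–M–A–J–I–O–E–P — 11 edges.

11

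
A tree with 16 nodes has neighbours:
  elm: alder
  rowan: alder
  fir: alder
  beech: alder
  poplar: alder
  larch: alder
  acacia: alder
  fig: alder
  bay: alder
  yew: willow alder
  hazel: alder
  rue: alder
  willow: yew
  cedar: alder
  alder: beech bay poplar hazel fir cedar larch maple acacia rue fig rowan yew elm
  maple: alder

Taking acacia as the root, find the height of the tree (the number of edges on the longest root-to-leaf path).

willow sits deepest: acacia–alder–yew–willow — 3 edges from the root.

3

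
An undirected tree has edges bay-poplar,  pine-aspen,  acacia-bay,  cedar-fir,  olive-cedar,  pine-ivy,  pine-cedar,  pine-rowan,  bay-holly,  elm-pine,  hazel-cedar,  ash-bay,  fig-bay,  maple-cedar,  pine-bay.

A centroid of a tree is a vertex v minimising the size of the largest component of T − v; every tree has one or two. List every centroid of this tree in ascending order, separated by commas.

pine

Removing pine splits the tree into components of sizes 6, 5, 1, 1, 1, 1; the largest is 6 ≤ ⌊16/2⌋ = 8.
Every other node leaves some component of size > 8, so the centroid is unique.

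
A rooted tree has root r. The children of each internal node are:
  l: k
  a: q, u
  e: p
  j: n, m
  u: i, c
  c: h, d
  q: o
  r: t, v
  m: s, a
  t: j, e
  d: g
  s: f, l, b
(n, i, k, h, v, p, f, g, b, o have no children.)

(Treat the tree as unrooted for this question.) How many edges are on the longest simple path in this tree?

A longest path is v - r - t - j - m - a - u - c - d - g, with 9 edges.

9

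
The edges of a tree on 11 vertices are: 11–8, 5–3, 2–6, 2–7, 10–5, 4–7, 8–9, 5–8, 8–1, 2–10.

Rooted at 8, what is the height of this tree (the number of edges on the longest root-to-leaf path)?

A deepest node is 4, reached by 8-5-10-2-7-4.
That path has 5 edges, so the height is 5.

5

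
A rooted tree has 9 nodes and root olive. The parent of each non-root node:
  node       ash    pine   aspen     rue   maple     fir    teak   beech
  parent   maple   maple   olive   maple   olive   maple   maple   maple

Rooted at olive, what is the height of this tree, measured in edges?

2

The longest root-to-leaf path is olive – maple – fir (2 edges).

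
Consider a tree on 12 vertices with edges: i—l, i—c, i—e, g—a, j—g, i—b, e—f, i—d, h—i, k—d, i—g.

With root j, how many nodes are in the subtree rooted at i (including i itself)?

9

Descendants of i (including itself): i, e, h, c, l, d, b, f, k. That's 9.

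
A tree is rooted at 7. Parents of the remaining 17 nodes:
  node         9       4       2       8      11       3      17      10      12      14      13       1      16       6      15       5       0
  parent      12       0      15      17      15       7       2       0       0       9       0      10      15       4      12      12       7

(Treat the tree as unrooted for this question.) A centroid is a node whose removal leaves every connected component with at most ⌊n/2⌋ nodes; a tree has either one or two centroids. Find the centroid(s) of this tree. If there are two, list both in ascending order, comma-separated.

12

Removing 12 splits the tree into components of sizes 8, 6, 2, 1; the largest is 8 ≤ ⌊18/2⌋ = 9.
No neighbour of 12 does as well, so 12 is the unique centroid.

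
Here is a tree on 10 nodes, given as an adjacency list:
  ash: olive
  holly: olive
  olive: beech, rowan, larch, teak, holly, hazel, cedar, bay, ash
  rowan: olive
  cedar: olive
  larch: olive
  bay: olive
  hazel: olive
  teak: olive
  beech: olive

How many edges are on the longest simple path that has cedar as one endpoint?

A farthest node from cedar is larch (holly, ash, hazel, teak, bay, beech, rowan also at distance 2).
The path cedar–olive–larch has 2 edges.

2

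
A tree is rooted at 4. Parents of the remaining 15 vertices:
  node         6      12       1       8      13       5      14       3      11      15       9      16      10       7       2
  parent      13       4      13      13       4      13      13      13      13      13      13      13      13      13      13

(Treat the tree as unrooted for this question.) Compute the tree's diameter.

3

Starting from 12, a farthest node is 5 at distance 3.
One longest path: 12 - 4 - 13 - 5.
So the diameter is 3.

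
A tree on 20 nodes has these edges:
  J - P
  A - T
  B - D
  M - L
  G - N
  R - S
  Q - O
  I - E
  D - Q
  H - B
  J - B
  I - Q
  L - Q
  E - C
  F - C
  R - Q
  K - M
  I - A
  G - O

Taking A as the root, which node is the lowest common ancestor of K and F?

I

Ancestors of K (toward the root): K, M, L, Q, I, A.
Ancestors of F: F, C, E, I, A.
The deepest node appearing in both lists is I.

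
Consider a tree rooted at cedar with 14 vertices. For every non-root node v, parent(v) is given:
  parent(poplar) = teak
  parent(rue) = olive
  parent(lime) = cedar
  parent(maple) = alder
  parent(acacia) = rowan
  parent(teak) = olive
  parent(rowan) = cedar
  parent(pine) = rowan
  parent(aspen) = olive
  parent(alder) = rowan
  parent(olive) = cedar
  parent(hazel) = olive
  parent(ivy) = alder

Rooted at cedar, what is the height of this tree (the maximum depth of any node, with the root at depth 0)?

A deepest node is maple, reached by cedar – rowan – alder – maple.
That path has 3 edges, so the height is 3.

3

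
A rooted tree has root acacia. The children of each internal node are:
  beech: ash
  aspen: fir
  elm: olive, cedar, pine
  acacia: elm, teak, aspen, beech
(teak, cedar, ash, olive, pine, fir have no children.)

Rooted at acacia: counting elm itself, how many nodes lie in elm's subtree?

Descendants of elm (including itself): elm, olive, pine, cedar. That's 4.

4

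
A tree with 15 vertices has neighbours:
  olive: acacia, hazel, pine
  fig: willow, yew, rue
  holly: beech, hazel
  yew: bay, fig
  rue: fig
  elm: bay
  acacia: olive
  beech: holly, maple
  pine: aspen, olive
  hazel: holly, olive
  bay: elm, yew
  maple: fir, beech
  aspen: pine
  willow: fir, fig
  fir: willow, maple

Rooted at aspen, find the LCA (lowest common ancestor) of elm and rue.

fig

elm's ancestor chain is elm, bay, yew, fig, willow, fir, maple, beech, holly, hazel, olive, pine, aspen and rue's is rue, fig, willow, fir, maple, beech, holly, hazel, olive, pine, aspen; they first meet at fig.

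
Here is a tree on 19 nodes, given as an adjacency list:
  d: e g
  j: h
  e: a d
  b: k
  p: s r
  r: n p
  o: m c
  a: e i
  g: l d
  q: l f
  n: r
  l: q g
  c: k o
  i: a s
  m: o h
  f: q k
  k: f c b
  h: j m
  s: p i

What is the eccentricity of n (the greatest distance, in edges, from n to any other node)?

A farthest node from n is j.
The path n-r-p-s-i-a-e-d-g-l-q-f-k-c-o-m-h-j has 17 edges.

17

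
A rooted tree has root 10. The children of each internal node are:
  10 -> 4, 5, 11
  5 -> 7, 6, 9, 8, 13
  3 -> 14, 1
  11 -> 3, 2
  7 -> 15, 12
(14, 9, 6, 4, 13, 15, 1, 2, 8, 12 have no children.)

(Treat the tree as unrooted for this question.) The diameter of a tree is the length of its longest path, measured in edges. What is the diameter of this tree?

A longest path is 14–3–11–10–5–7–12, with 6 edges.

6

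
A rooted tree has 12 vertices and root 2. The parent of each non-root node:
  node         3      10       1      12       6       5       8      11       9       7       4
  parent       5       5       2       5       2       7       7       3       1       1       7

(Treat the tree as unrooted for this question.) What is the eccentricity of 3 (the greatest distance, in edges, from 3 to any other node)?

A farthest node from 3 is 6.
The path 3–5–7–1–2–6 has 5 edges.

5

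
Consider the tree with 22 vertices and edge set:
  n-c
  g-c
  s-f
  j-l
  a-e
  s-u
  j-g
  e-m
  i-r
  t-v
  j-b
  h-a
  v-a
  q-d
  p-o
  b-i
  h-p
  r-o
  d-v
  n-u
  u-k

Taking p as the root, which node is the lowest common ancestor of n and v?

p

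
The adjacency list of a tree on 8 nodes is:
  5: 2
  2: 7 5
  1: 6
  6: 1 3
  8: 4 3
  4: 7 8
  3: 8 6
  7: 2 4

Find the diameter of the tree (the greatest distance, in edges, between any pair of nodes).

7

Starting from 1, a farthest node is 5 at distance 7.
One longest path: 1 - 6 - 3 - 8 - 4 - 7 - 2 - 5.
So the diameter is 7.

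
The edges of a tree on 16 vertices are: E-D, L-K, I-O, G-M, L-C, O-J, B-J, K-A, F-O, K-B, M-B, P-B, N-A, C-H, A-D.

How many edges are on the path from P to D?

4

Walking from P: P–B–K–A–D. Length 4.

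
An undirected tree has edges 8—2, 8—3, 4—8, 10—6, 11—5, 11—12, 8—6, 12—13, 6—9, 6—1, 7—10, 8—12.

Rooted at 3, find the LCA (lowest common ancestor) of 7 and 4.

8

Ancestors of 7 (toward the root): 7, 10, 6, 8, 3.
Ancestors of 4: 4, 8, 3.
The deepest node appearing in both lists is 8.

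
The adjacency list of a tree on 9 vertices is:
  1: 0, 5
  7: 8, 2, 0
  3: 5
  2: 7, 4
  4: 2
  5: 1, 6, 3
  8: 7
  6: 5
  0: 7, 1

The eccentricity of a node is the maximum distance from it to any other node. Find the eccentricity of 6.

Distances from 6 peak at 6, attained at 4.
6-5-1-0-7-2-4

6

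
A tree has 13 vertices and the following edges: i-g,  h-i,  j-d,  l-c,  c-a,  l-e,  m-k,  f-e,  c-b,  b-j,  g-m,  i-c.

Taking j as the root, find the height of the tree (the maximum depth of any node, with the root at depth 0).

6

k sits deepest: j–b–c–i–g–m–k — 6 edges from the root.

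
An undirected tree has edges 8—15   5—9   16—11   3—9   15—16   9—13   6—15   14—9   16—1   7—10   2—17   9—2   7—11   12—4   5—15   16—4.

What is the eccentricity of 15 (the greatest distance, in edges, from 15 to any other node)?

The node farthest from 15 is 17 (10 also at distance 4), via 15-5-9-2-17 — 4 edges.

4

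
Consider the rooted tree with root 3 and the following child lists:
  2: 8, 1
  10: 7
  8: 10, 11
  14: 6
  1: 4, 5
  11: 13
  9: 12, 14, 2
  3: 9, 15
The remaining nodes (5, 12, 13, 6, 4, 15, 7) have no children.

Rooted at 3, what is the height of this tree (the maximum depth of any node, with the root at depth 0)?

The longest root-to-leaf path is 3–9–2–8–11–13 (5 edges).

5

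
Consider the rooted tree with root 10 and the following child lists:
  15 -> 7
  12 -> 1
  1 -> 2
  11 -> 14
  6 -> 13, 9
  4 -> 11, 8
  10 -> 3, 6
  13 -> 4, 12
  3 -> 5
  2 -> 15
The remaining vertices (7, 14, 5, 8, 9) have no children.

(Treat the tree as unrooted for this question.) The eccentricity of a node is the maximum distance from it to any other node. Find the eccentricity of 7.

9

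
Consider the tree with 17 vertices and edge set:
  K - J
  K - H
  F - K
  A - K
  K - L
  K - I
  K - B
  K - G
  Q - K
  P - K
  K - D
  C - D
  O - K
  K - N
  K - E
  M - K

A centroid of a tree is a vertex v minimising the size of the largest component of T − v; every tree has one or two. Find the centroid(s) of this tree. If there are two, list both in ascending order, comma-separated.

K

Removing K splits the tree into components of sizes 2, 1, 1, 1, 1, 1, 1, 1, 1, 1, 1, 1, 1, 1, 1; the largest is 2 ≤ ⌊17/2⌋ = 8.
Every other node leaves some component of size > 8, so the centroid is unique.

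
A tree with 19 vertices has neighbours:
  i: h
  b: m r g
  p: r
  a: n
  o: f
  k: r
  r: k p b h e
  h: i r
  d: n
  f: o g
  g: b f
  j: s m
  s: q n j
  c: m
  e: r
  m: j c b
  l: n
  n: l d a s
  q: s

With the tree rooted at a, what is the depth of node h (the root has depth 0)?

7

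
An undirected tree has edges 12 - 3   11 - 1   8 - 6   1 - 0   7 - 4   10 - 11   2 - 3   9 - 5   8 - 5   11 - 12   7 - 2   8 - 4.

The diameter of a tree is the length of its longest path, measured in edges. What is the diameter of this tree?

A longest path is 0–1–11–12–3–2–7–4–8–5–9, with 10 edges.

10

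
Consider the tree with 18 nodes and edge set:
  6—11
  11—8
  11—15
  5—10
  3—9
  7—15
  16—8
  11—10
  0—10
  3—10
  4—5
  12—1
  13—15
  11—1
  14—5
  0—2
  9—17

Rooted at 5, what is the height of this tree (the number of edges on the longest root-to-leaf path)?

4

13 sits deepest: 5–10–11–15–13 — 4 edges from the root.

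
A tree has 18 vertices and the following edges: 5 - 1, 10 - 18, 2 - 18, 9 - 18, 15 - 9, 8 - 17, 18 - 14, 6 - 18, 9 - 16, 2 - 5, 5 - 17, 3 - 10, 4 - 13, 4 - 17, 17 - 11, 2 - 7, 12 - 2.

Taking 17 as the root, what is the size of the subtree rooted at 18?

8

Descendants of 18 (including itself): 18, 10, 9, 6, 14, 3, 16, 15. That's 8.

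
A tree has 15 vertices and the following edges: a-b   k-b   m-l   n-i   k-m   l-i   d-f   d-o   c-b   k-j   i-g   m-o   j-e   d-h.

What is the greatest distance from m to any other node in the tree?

3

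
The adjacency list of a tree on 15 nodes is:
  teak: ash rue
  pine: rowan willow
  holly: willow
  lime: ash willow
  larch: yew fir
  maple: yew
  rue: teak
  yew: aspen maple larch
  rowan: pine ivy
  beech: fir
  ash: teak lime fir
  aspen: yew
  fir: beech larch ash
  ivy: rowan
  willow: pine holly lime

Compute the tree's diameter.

9

BFS from aspen reaches ivy last, at distance 9; BFS from ivy confirms no node is farther.
Path: aspen – yew – larch – fir – ash – lime – willow – pine – rowan – ivy.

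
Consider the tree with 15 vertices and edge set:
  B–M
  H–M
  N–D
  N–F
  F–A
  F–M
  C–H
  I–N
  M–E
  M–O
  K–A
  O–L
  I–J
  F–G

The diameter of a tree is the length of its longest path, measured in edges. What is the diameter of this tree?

6

A longest path is C - H - M - F - N - I - J, with 6 edges.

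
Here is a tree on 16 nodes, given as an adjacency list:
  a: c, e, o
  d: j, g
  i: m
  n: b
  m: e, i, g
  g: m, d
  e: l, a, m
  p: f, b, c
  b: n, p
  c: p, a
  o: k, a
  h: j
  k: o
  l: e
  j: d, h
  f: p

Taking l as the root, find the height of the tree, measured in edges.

n sits deepest: l–e–a–c–p–b–n — 6 edges from the root.

6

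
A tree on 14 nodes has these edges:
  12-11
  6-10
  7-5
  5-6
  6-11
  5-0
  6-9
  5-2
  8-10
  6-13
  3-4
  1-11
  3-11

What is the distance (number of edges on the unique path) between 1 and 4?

3

Walking from 1: 1–11–3–4. Length 3.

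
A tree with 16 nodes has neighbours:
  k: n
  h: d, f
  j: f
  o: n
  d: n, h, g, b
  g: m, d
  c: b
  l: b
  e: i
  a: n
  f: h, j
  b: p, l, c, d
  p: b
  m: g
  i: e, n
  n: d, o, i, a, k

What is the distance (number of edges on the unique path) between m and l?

Walking from m: m - g - d - b - l. Length 4.

4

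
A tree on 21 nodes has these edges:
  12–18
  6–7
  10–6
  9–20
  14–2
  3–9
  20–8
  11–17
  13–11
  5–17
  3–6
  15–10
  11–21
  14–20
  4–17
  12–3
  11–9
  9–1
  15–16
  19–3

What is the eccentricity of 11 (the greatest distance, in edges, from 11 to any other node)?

6

Distances from 11 peak at 6, attained at 16.
11-9-3-6-10-15-16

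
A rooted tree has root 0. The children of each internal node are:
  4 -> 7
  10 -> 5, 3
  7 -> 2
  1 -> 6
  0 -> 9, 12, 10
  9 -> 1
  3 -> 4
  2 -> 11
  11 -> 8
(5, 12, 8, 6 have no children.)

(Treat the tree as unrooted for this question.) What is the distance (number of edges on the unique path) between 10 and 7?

10 - 3 - 4 - 7: 3 edges.

3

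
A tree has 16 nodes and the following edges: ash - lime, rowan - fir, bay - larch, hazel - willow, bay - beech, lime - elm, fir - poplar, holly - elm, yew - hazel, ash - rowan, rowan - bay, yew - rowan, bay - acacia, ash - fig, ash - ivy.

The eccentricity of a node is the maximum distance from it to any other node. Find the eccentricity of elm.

6

A farthest node from elm is willow.
The path elm – lime – ash – rowan – yew – hazel – willow has 6 edges.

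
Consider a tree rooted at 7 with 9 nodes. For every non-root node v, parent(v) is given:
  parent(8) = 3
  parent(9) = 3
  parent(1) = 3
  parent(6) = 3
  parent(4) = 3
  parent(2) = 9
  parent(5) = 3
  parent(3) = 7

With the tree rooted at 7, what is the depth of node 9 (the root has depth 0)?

7 – 3 – 9 — 2 edges.

2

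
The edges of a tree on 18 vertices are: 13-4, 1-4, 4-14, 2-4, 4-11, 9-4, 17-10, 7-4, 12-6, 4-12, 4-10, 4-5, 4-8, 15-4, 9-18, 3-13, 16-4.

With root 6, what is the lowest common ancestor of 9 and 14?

4

Path 9→root: 9 4 12 6; path 14→root: 14 4 12 6.
First common node: 4.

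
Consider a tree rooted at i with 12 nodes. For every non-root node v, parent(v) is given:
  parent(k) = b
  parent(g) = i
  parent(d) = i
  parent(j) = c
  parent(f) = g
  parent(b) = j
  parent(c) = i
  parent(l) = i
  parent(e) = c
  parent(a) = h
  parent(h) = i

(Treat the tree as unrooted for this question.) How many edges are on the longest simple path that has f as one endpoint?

A farthest node from f is k.
The path f – g – i – c – j – b – k has 6 edges.

6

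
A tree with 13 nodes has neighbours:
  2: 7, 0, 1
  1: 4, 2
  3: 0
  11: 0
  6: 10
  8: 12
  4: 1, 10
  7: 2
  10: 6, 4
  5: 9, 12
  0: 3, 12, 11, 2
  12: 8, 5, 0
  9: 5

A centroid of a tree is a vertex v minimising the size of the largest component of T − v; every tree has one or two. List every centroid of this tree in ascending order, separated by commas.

If 0 is removed the pieces have sizes 6, 4, 1, 1, all ≤ ⌊13/2⌋ = 6.
No neighbour of 0 does as well, so 0 is the unique centroid.

0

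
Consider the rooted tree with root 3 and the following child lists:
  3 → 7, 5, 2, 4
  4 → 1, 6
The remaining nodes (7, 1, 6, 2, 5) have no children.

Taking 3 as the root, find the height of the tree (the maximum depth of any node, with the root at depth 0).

The longest root-to-leaf path is 3 – 4 – 1 (2 edges).

2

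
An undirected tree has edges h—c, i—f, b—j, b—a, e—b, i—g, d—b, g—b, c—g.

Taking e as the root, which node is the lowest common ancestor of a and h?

Path a→root: a b e; path h→root: h c g b e.
First common node: b.

b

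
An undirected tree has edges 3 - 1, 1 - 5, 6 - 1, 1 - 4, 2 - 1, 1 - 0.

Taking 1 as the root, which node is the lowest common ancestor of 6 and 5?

1

Ancestors of 6 (toward the root): 6, 1.
Ancestors of 5: 5, 1.
The deepest node appearing in both lists is 1.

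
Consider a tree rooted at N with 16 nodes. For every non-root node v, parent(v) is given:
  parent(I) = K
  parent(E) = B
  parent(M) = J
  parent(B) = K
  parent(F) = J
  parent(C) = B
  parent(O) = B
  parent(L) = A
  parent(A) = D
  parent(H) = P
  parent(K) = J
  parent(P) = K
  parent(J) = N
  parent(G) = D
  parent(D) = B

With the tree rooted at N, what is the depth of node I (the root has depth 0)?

Path from N to I: N → J → K → I, which has 3 edges.

3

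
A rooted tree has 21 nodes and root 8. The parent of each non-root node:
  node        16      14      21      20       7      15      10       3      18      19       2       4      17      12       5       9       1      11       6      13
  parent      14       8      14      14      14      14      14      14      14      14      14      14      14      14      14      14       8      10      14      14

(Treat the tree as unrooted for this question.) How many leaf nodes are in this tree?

Exactly 18 nodes have a single neighbour: 1, 2, 3, 4, 5, 6, 7, 9, 11, 12, 13, 15, 16, 17, 18, 19, 20, 21.

18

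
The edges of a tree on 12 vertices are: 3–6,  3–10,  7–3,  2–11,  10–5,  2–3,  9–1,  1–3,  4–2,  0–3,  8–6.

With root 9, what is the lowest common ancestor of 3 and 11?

3

Path 3→root: 3 1 9; path 11→root: 11 2 3 1 9.
First common node: 3.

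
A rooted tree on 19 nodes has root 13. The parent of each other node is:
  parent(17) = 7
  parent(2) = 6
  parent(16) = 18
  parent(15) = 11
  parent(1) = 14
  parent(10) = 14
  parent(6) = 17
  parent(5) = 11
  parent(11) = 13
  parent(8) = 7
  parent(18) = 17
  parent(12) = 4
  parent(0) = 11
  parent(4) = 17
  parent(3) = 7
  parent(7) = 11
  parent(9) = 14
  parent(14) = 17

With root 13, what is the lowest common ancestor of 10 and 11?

11

Ancestors of 10 (toward the root): 10, 14, 17, 7, 11, 13.
Ancestors of 11: 11, 13.
The deepest node appearing in both lists is 11.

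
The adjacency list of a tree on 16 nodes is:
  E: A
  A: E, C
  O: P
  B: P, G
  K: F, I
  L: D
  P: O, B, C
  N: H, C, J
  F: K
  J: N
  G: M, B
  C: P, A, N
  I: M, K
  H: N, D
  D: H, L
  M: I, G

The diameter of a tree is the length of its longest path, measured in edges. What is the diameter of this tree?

11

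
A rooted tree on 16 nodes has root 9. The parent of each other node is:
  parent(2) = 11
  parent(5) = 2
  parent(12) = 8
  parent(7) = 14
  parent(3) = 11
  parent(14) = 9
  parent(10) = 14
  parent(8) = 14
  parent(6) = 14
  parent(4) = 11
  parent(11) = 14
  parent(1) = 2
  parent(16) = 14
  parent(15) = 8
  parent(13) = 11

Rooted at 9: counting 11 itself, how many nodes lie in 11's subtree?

7

Descendants of 11 (including itself): 11, 2, 3, 13, 4, 5, 1. That's 7.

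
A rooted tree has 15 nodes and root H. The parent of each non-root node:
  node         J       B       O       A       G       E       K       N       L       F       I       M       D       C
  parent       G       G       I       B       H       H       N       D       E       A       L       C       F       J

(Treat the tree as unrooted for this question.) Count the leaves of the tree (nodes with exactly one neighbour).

3

The leaves are K, M, O.
That is 3 leaves.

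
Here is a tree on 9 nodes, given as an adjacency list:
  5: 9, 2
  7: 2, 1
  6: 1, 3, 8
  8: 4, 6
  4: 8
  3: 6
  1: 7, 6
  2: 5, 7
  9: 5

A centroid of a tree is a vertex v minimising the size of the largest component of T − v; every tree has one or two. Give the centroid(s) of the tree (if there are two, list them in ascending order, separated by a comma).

1

Removing 1 splits the tree into components of sizes 4, 4; the largest is 4 ≤ ⌊9/2⌋ = 4.
No neighbour of 1 does as well, so 1 is the unique centroid.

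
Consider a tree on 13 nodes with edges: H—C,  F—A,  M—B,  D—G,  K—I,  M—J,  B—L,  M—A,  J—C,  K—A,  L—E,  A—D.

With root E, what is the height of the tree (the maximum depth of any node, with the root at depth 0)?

6

I sits deepest: E–L–B–M–A–K–I — 6 edges from the root.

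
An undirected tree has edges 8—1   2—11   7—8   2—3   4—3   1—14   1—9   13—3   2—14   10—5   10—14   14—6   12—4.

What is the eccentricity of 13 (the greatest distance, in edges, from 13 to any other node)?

6

Distances from 13 peak at 6, attained at 7.
13–3–2–14–1–8–7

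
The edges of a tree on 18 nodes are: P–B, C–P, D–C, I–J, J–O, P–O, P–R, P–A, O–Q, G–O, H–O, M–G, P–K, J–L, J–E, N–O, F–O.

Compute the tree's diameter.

5

Starting from D, a farthest node is M at distance 5.
One longest path: D – C – P – O – G – M.
So the diameter is 5.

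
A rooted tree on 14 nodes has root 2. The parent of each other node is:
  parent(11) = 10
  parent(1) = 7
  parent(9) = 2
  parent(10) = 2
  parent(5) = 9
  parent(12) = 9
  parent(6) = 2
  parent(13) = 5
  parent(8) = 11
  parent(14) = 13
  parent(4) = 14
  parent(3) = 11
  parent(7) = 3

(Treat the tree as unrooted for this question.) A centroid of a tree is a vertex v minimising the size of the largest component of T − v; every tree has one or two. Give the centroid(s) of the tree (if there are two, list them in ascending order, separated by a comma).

2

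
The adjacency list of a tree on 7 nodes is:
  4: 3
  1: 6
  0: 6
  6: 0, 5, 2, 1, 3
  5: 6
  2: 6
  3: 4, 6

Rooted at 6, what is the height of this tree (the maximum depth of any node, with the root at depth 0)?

A deepest node is 4, reached by 6 – 3 – 4.
That path has 2 edges, so the height is 2.

2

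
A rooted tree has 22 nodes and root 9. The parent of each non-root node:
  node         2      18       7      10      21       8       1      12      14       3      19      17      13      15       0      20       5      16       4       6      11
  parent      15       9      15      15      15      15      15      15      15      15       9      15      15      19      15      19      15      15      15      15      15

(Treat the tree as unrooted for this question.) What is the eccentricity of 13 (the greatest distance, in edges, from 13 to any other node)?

4

Distances from 13 peak at 4, attained at 18.
13–15–19–9–18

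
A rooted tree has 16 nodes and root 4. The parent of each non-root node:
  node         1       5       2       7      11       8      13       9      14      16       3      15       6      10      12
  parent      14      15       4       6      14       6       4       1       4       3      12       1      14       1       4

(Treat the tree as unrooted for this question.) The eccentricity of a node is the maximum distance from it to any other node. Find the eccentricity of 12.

The node farthest from 12 is 5, via 12-4-14-1-15-5 — 5 edges.

5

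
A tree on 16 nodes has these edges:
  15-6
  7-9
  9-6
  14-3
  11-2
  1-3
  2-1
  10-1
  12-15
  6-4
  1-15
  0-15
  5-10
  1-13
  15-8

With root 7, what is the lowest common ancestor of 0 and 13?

15

Path 0→root: 0 15 6 9 7; path 13→root: 13 1 15 6 9 7.
First common node: 15.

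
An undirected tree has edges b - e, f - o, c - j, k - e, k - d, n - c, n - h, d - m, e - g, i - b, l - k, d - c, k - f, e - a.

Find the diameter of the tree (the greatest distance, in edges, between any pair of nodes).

BFS from i reaches h last, at distance 7; BFS from h confirms no node is farther.
Path: i–b–e–k–d–c–n–h.

7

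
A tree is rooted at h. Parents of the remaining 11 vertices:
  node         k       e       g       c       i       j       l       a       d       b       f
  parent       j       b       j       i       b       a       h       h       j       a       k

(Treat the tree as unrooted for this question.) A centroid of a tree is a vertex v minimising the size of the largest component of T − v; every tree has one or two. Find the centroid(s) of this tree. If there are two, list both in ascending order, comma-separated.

a

If a is removed the pieces have sizes 5, 4, 2, all ≤ ⌊12/2⌋ = 6.
No neighbour of a does as well, so a is the unique centroid.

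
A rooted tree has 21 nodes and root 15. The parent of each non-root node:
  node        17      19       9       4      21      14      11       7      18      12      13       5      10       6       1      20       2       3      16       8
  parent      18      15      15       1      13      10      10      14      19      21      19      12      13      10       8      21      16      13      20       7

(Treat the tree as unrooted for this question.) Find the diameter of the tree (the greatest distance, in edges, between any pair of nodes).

10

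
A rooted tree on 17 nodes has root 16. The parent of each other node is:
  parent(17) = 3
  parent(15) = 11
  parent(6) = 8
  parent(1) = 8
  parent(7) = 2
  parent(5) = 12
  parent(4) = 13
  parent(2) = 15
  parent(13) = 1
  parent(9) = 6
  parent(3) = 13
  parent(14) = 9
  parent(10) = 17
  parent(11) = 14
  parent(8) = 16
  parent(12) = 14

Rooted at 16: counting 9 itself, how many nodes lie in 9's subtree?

8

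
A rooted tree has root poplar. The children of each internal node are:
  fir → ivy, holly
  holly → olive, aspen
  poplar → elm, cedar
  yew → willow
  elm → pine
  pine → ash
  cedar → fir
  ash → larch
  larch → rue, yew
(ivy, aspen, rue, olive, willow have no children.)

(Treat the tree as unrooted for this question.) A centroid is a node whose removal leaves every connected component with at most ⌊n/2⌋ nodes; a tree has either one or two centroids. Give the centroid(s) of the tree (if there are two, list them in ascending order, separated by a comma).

If poplar is removed the pieces have sizes 7, 6, all ≤ ⌊14/2⌋ = 7.
elm is adjacent to poplar and is also a centroid (the largest component after removing it is likewise 7).

elm, poplar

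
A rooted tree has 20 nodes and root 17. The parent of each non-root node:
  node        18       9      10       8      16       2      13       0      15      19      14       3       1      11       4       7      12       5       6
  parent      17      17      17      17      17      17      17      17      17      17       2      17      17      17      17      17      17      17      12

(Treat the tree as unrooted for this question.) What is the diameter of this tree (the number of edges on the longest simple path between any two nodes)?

4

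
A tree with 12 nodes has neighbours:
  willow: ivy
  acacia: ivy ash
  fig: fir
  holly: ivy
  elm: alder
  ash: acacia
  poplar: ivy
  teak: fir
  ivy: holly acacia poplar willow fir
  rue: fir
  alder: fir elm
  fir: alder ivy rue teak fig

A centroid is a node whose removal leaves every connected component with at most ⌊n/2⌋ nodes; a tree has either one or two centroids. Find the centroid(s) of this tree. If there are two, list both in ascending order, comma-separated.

fir, ivy

Removing ivy splits the tree into components of sizes 6, 2, 1, 1, 1; the largest is 6 ≤ ⌊12/2⌋ = 6.
fir is adjacent to ivy and is also a centroid (the largest component after removing it is likewise 6).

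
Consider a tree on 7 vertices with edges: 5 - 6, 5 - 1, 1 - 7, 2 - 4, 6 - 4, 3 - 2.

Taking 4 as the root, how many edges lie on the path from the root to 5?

4 → 6 → 5 — 2 edges.

2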